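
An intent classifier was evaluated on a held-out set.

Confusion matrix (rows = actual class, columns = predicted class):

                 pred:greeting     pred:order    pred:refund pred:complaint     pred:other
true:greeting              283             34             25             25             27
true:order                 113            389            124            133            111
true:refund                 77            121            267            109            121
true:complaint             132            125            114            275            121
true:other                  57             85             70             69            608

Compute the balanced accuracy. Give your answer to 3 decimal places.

0.518

Balanced accuracy = mean of per-class recall.
  greeting: recall = 283/394 = 0.7183
  order: recall = 389/870 = 0.4471
  refund: recall = 267/695 = 0.3842
  complaint: recall = 275/767 = 0.3585
  other: recall = 608/889 = 0.6839
Mean = (0.7183 + 0.4471 + 0.3842 + 0.3585 + 0.6839) / 5 = 0.518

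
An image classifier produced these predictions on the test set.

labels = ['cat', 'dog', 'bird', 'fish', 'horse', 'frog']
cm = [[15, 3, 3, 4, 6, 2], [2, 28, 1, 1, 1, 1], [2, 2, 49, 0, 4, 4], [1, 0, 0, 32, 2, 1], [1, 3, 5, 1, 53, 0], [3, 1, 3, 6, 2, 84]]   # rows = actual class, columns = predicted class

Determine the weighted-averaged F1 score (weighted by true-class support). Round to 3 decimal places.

Per-class F1 score (2·TP/(2·TP+FP+FN)):
  cat: TP=15, FP=2+2+1+1+3=9, FN=3+3+4+6+2=18 → 30/57 = 0.5263
  dog: TP=28, FP=3+2+0+3+1=9, FN=2+1+1+1+1=6 → 56/71 = 0.7887
  bird: TP=49, FP=3+1+0+5+3=12, FN=2+2+0+4+4=12 → 98/122 = 0.8033
  fish: TP=32, FP=4+1+0+1+6=12, FN=1+0+0+2+1=4 → 64/80 = 0.8000
  horse: TP=53, FP=6+1+4+2+2=15, FN=1+3+5+1+0=10 → 106/131 = 0.8092
  frog: TP=84, FP=2+1+4+1+0=8, FN=3+1+3+6+2=15 → 168/191 = 0.8796
Weighted-F1 score = Σ (supportᵢ/N)·F1 scoreᵢ with N=326: (33/326)·0.5263 + (34/326)·0.7887 + (61/326)·0.8033 + (36/326)·0.8000 + (63/326)·0.8092 + (99/326)·0.8796 = 0.798

0.798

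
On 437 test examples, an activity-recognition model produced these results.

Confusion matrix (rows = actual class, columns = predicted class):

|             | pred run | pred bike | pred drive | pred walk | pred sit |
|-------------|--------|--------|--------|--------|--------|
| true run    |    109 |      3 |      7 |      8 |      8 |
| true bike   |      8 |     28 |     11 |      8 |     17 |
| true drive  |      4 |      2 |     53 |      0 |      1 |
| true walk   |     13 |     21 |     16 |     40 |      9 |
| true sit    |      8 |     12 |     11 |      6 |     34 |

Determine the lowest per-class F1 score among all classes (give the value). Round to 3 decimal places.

0.406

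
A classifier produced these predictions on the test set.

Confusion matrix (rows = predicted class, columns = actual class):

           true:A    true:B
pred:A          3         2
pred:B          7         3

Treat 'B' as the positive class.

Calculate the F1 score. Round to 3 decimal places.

Precision = TP/(TP+FP) = 3/10 = 0.3000
Recall = TP/(TP+FN) = 3/5 = 0.6000
F1 = 2·TP/(2·TP+FP+FN) = 6/15 = 0.400

0.400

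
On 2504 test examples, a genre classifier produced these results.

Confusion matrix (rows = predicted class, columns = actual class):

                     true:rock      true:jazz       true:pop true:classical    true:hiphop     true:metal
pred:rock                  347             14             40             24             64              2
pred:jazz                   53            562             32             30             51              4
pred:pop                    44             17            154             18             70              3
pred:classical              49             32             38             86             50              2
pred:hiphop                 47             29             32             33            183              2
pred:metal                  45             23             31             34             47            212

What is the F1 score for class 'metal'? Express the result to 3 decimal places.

One-vs-rest for 'metal': TP = diagonal; FP = other classes predicted 'metal'; FN = 'metal' predicted as other.
F1 score = 2·TP/(2·TP+FP+FN).
metal: TP=212, FP=45+23+31+34+47=180, FN=2+4+3+2+2=13 → 424/617 = 0.6872

0.687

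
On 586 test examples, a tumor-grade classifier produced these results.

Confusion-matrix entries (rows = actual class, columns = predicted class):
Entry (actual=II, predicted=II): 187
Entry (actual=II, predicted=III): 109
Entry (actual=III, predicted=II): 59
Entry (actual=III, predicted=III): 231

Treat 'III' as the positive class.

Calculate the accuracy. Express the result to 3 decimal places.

0.713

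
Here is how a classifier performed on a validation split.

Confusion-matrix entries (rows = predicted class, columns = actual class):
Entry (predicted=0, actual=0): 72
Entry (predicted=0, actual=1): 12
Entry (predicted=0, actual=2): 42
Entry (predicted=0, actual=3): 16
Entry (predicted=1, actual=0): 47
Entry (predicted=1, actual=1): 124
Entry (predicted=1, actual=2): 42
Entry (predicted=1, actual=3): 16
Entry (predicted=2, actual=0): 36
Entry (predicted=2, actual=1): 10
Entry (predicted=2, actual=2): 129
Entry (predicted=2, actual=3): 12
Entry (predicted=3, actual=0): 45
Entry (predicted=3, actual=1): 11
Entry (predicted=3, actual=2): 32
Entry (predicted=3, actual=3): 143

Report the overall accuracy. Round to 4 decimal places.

Accuracy = trace / total = (72+124+129+143=468) / 789 = 468/789 = 0.5932

0.5932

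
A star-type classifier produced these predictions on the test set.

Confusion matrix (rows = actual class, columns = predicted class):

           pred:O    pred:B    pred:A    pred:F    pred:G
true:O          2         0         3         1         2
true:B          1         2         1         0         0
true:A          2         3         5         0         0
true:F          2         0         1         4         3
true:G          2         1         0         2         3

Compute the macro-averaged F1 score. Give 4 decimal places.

0.3962

Per-class F1 score (2·TP/(2·TP+FP+FN)):
  O: TP=2, FP=1+2+2+2=7, FN=0+3+1+2=6 → 4/17 = 0.23529
  B: TP=2, FP=0+3+0+1=4, FN=1+1+0+0=2 → 4/10 = 0.40000
  A: TP=5, FP=3+1+1+0=5, FN=2+3+0+0=5 → 10/20 = 0.50000
  F: TP=4, FP=1+0+0+2=3, FN=2+0+1+3=6 → 8/17 = 0.47059
  G: TP=3, FP=2+0+0+3=5, FN=2+1+0+2=5 → 6/16 = 0.37500
Macro-F1 score = mean = (0.23529 + 0.40000 + 0.50000 + 0.47059 + 0.37500) / 5 = 0.3962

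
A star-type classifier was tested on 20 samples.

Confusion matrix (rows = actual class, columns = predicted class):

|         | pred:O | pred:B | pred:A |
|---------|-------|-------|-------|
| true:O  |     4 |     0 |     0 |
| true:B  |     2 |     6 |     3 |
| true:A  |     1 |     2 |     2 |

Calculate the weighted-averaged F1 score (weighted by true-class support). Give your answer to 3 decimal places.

0.593

Per-class F1 score (2·TP/(2·TP+FP+FN)):
  O: TP=4, FP=2+1=3, FN=0+0=0 → 8/11 = 0.7273
  B: TP=6, FP=0+2=2, FN=2+3=5 → 12/19 = 0.6316
  A: TP=2, FP=0+3=3, FN=1+2=3 → 4/10 = 0.4000
Weighted-F1 score = Σ (supportᵢ/N)·F1 scoreᵢ with N=20: (4/20)·0.7273 + (11/20)·0.6316 + (5/20)·0.4000 = 0.593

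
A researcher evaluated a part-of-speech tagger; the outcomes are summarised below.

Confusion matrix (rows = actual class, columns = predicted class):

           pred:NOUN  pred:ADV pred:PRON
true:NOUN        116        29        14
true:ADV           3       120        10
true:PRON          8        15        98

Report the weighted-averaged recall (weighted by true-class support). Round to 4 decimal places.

0.8087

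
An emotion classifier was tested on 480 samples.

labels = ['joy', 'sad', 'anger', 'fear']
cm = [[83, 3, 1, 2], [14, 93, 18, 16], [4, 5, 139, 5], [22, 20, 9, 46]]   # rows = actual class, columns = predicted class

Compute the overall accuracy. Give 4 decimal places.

Accuracy = trace / total = (83+93+139+46=361) / 480 = 361/480 = 0.7521

0.7521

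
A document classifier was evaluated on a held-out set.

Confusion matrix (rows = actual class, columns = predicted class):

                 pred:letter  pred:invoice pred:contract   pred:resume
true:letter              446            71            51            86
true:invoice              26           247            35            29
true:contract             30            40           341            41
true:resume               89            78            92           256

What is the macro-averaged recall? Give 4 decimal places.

0.6666

Per-class recall (TP/(TP+FN)):
  letter: TP=446, FN=71+51+86=208 → 446/654 = 0.68196
  invoice: TP=247, FN=26+35+29=90 → 247/337 = 0.73294
  contract: TP=341, FN=30+40+41=111 → 341/452 = 0.75442
  resume: TP=256, FN=89+78+92=259 → 256/515 = 0.49709
Macro-recall = mean = (0.68196 + 0.73294 + 0.75442 + 0.49709) / 4 = 0.6666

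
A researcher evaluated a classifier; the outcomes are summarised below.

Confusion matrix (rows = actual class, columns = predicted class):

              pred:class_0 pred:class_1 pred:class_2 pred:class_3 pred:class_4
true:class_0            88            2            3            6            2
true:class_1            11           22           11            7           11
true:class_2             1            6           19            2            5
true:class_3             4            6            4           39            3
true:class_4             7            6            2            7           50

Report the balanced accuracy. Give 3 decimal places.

Balanced accuracy = mean of per-class recall.
  class_0: recall = 88/101 = 0.8713
  class_1: recall = 22/62 = 0.3548
  class_2: recall = 19/33 = 0.5758
  class_3: recall = 39/56 = 0.6964
  class_4: recall = 50/72 = 0.6944
Mean = (0.8713 + 0.3548 + 0.5758 + 0.6964 + 0.6944) / 5 = 0.639

0.639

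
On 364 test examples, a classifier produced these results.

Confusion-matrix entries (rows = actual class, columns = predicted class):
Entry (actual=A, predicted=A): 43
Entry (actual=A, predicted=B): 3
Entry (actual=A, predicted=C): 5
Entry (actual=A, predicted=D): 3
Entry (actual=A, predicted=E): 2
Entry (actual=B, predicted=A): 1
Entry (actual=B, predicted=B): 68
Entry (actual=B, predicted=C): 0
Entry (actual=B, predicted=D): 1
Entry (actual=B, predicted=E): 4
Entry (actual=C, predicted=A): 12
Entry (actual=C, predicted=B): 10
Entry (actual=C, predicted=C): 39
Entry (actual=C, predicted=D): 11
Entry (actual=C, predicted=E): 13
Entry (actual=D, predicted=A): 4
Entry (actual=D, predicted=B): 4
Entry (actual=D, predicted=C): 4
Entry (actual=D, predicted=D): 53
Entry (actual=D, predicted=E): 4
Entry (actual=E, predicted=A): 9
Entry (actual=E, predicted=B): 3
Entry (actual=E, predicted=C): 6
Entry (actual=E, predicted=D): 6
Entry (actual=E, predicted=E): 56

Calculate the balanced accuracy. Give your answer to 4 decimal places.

Balanced accuracy = mean of per-class recall.
  A: recall = 43/56 = 0.76786
  B: recall = 68/74 = 0.91892
  C: recall = 39/85 = 0.45882
  D: recall = 53/69 = 0.76812
  E: recall = 56/80 = 0.70000
Mean = (0.76786 + 0.91892 + 0.45882 + 0.76812 + 0.70000) / 5 = 0.7227

0.7227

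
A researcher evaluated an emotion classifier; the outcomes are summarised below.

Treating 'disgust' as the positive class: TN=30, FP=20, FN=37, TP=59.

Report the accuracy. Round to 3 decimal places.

Accuracy = (TP+TN)/N = (59+30)/146 = 0.610

0.610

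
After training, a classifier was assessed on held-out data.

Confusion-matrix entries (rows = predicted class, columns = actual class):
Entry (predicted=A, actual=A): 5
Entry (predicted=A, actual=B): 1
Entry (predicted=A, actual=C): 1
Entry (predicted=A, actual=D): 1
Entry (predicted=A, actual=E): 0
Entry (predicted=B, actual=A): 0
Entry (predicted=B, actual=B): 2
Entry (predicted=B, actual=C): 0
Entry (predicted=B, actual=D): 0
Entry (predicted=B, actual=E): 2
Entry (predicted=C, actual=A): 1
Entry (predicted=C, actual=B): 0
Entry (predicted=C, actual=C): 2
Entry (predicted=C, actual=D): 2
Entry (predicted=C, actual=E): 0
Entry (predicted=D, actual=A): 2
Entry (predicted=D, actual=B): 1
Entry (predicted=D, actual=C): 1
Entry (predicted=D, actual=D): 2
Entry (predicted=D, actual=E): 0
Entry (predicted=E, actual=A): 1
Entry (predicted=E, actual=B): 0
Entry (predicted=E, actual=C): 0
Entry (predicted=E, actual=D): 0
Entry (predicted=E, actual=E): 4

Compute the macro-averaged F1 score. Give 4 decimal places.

0.5247

Per-class F1 score (2·TP/(2·TP+FP+FN)):
  A: TP=5, FP=1+1+1+0=3, FN=0+1+2+1=4 → 10/17 = 0.58824
  B: TP=2, FP=0+0+0+2=2, FN=1+0+1+0=2 → 4/8 = 0.50000
  C: TP=2, FP=1+0+2+0=3, FN=1+0+1+0=2 → 4/9 = 0.44444
  D: TP=2, FP=2+1+1+0=4, FN=1+0+2+0=3 → 4/11 = 0.36364
  E: TP=4, FP=1+0+0+0=1, FN=0+2+0+0=2 → 8/11 = 0.72727
Macro-F1 score = mean = (0.58824 + 0.50000 + 0.44444 + 0.36364 + 0.72727) / 5 = 0.5247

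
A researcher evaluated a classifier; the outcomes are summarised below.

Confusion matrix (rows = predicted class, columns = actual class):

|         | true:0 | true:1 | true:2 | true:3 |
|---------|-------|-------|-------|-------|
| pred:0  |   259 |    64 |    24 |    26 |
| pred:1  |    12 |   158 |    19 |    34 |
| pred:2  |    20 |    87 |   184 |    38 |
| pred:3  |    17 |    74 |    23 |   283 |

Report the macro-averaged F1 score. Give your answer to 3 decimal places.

Per-class F1 score (2·TP/(2·TP+FP+FN)):
  0: TP=259, FP=64+24+26=114, FN=12+20+17=49 → 518/681 = 0.7606
  1: TP=158, FP=12+19+34=65, FN=64+87+74=225 → 316/606 = 0.5215
  2: TP=184, FP=20+87+38=145, FN=24+19+23=66 → 368/579 = 0.6356
  3: TP=283, FP=17+74+23=114, FN=26+34+38=98 → 566/778 = 0.7275
Macro-F1 score = mean = (0.7606 + 0.5215 + 0.6356 + 0.7275) / 4 = 0.661

0.661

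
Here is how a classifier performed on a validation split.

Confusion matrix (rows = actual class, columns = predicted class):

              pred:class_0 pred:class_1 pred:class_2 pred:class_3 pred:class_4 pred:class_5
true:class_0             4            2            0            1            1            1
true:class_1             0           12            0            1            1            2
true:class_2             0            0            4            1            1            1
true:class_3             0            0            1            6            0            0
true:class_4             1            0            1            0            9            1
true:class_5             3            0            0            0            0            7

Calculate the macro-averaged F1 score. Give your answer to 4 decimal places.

Per-class F1 score (2·TP/(2·TP+FP+FN)):
  class_0: TP=4, FP=0+0+0+1+3=4, FN=2+0+1+1+1=5 → 8/17 = 0.47059
  class_1: TP=12, FP=2+0+0+0+0=2, FN=0+0+1+1+2=4 → 24/30 = 0.80000
  class_2: TP=4, FP=0+0+1+1+0=2, FN=0+0+1+1+1=3 → 8/13 = 0.61538
  class_3: TP=6, FP=1+1+1+0+0=3, FN=0+0+1+0+0=1 → 12/16 = 0.75000
  class_4: TP=9, FP=1+1+1+0+0=3, FN=1+0+1+0+1=3 → 18/24 = 0.75000
  class_5: TP=7, FP=1+2+1+0+1=5, FN=3+0+0+0+0=3 → 14/22 = 0.63636
Macro-F1 score = mean = (0.47059 + 0.80000 + 0.61538 + 0.75000 + 0.75000 + 0.63636) / 6 = 0.6704

0.6704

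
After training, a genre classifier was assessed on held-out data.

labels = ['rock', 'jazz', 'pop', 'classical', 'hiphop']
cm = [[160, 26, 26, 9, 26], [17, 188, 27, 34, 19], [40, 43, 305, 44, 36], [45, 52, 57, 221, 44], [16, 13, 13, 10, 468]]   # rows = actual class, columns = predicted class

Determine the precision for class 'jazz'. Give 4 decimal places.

0.5839

Take TP from the diagonal, FP from the rest of the 'jazz' prediction marginal, FN from the rest of the 'jazz' actual marginal.
precision = TP/(TP+FP).
jazz: TP=188, FP=26+43+52+13=134 → 188/322 = 0.58385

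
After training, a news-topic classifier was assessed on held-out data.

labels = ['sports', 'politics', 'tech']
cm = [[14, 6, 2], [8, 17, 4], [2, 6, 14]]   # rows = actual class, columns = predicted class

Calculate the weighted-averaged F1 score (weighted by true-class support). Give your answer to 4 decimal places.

0.6172

Per-class F1 score (2·TP/(2·TP+FP+FN)):
  sports: TP=14, FP=8+2=10, FN=6+2=8 → 28/46 = 0.60870
  politics: TP=17, FP=6+6=12, FN=8+4=12 → 34/58 = 0.58621
  tech: TP=14, FP=2+4=6, FN=2+6=8 → 28/42 = 0.66667
Weighted-F1 score = Σ (supportᵢ/N)·F1 scoreᵢ with N=73: (22/73)·0.60870 + (29/73)·0.58621 + (22/73)·0.66667 = 0.6172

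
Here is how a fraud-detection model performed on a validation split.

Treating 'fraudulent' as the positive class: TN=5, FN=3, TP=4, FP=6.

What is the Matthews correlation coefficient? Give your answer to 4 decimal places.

0.0255

MCC = (TP·TN − FP·FN) / √((TP+FP)(TP+FN)(TN+FP)(TN+FN))
Numerator = 4·5 − 6·3 = 2
Denominator = √(10·7·11·8) = √6160 = 78.4857
MCC = 2 / 78.4857 = 0.0255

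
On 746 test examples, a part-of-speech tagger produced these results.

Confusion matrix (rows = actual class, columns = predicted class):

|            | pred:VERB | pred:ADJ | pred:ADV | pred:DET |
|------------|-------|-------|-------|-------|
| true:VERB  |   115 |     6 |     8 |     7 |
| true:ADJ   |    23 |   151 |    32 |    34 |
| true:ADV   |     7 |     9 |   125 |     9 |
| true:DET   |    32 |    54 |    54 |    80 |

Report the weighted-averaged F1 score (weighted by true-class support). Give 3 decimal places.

0.616

Per-class F1 score (2·TP/(2·TP+FP+FN)):
  VERB: TP=115, FP=23+7+32=62, FN=6+8+7=21 → 230/313 = 0.7348
  ADJ: TP=151, FP=6+9+54=69, FN=23+32+34=89 → 302/460 = 0.6565
  ADV: TP=125, FP=8+32+54=94, FN=7+9+9=25 → 250/369 = 0.6775
  DET: TP=80, FP=7+34+9=50, FN=32+54+54=140 → 160/350 = 0.4571
Weighted-F1 score = Σ (supportᵢ/N)·F1 scoreᵢ with N=746: (136/746)·0.7348 + (240/746)·0.6565 + (150/746)·0.6775 + (220/746)·0.4571 = 0.616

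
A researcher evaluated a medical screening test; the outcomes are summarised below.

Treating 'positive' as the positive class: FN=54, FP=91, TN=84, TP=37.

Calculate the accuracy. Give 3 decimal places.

0.455

Accuracy = (TP+TN)/N = (37+84)/266 = 0.455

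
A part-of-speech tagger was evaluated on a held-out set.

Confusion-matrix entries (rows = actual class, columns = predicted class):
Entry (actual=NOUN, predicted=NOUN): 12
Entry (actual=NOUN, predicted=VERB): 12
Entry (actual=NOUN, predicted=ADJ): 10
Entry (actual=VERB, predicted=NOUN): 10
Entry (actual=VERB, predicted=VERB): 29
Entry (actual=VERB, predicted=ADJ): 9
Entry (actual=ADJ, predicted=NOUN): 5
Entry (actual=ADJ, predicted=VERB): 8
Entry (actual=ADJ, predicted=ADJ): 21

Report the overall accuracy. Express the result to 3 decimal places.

0.534

Accuracy = trace / total = (12+29+21=62) / 116 = 62/116 = 0.534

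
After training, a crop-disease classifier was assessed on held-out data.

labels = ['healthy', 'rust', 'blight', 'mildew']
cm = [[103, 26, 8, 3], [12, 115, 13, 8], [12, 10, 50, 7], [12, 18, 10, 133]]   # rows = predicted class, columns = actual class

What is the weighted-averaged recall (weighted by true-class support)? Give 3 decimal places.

0.743

Per-class recall (TP/(TP+FN)):
  healthy: TP=103, FN=12+12+12=36 → 103/139 = 0.7410
  rust: TP=115, FN=26+10+18=54 → 115/169 = 0.6805
  blight: TP=50, FN=8+13+10=31 → 50/81 = 0.6173
  mildew: TP=133, FN=3+8+7=18 → 133/151 = 0.8808
Weighted-recall = Σ (supportᵢ/N)·recallᵢ with N=540: (139/540)·0.7410 + (169/540)·0.6805 + (81/540)·0.6173 + (151/540)·0.8808 = 0.743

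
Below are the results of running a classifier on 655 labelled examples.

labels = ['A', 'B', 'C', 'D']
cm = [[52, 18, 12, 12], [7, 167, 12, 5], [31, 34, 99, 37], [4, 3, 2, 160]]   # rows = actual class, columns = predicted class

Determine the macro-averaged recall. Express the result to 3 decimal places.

0.717

Per-class recall (TP/(TP+FN)):
  A: TP=52, FN=18+12+12=42 → 52/94 = 0.5532
  B: TP=167, FN=7+12+5=24 → 167/191 = 0.8743
  C: TP=99, FN=31+34+37=102 → 99/201 = 0.4925
  D: TP=160, FN=4+3+2=9 → 160/169 = 0.9467
Macro-recall = mean = (0.5532 + 0.8743 + 0.4925 + 0.9467) / 4 = 0.717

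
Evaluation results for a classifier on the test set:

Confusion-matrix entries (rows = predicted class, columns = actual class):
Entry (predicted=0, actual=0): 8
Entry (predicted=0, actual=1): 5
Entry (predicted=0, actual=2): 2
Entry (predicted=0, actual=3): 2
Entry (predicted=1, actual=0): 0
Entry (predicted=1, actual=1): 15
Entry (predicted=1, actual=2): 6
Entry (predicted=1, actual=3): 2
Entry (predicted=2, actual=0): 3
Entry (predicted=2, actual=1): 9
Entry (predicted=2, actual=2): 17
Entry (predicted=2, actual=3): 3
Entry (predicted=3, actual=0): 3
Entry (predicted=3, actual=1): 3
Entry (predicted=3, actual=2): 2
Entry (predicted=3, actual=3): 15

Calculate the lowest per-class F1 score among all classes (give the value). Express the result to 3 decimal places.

Per-class F1 score (2·TP/(2·TP+FP+FN)):
  0: TP=8, FP=5+2+2=9, FN=0+3+3=6 → 16/31 = 0.5161
  1: TP=15, FP=0+6+2=8, FN=5+9+3=17 → 30/55 = 0.5455
  2: TP=17, FP=3+9+3=15, FN=2+6+2=10 → 34/59 = 0.5763
  3: TP=15, FP=3+3+2=8, FN=2+2+3=7 → 30/45 = 0.6667
Lowest is class '0' with F1 score = 0.516.

0.516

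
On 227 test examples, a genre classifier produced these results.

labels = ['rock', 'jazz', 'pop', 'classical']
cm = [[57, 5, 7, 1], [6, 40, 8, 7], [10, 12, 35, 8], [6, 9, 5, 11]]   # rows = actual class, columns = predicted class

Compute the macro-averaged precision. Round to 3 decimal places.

0.593

Per-class precision (TP/(TP+FP)):
  rock: TP=57, FP=6+10+6=22 → 57/79 = 0.7215
  jazz: TP=40, FP=5+12+9=26 → 40/66 = 0.6061
  pop: TP=35, FP=7+8+5=20 → 35/55 = 0.6364
  classical: TP=11, FP=1+7+8=16 → 11/27 = 0.4074
Macro-precision = mean = (0.7215 + 0.6061 + 0.6364 + 0.4074) / 4 = 0.593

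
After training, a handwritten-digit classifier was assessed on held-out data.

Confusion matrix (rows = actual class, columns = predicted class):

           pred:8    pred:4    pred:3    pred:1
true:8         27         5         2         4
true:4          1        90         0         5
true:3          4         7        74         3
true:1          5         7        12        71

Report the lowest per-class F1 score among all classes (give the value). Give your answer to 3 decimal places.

0.720

Per-class F1 score (2·TP/(2·TP+FP+FN)):
  8: TP=27, FP=1+4+5=10, FN=5+2+4=11 → 54/75 = 0.7200
  4: TP=90, FP=5+7+7=19, FN=1+0+5=6 → 180/205 = 0.8780
  3: TP=74, FP=2+0+12=14, FN=4+7+3=14 → 148/176 = 0.8409
  1: TP=71, FP=4+5+3=12, FN=5+7+12=24 → 142/178 = 0.7978
Lowest is class '8' with F1 score = 0.720.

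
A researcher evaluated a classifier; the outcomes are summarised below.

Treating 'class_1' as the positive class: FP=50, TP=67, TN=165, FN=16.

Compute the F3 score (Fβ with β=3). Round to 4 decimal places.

Fβ = (1+β²)·TP / ((1+β²)·TP + β²·FN + FP), with β²=9
= 10·67 / (10·67 + 9·16 + 50) = 0.7755

0.7755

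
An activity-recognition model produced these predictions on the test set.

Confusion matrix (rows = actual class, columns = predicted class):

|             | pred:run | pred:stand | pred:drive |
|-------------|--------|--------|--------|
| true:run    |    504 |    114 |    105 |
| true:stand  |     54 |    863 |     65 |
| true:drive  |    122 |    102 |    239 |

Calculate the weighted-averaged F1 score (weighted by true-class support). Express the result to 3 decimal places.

Per-class F1 score (2·TP/(2·TP+FP+FN)):
  run: TP=504, FP=54+122=176, FN=114+105=219 → 1008/1403 = 0.7185
  stand: TP=863, FP=114+102=216, FN=54+65=119 → 1726/2061 = 0.8375
  drive: TP=239, FP=105+65=170, FN=122+102=224 → 478/872 = 0.5482
Weighted-F1 score = Σ (supportᵢ/N)·F1 scoreᵢ with N=2168: (723/2168)·0.7185 + (982/2168)·0.8375 + (463/2168)·0.5482 = 0.736

0.736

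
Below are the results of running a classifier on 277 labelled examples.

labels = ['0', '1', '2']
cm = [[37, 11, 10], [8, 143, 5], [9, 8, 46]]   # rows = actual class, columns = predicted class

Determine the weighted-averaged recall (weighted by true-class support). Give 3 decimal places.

0.816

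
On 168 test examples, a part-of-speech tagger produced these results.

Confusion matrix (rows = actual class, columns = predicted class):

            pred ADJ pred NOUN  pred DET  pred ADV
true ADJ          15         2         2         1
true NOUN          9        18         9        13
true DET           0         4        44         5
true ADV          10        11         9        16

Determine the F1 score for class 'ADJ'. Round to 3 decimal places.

0.556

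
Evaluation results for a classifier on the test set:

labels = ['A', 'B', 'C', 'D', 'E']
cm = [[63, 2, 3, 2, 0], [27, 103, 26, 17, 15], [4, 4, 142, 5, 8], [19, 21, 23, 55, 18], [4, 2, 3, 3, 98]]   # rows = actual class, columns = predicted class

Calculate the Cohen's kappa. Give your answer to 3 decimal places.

Observed agreement pₒ = trace/N = 461/667 = 0.6912
Expected agreement pₑ = Σ (rowᵢ·colᵢ)/N² = (70·117 + 188·132 + 163·197 + 136·82 + 110·139)/667² = 0.2058
κ = (pₒ − pₑ)/(1 − pₑ) = (0.6912 − 0.2058)/(1 − 0.2058) = 0.611

0.611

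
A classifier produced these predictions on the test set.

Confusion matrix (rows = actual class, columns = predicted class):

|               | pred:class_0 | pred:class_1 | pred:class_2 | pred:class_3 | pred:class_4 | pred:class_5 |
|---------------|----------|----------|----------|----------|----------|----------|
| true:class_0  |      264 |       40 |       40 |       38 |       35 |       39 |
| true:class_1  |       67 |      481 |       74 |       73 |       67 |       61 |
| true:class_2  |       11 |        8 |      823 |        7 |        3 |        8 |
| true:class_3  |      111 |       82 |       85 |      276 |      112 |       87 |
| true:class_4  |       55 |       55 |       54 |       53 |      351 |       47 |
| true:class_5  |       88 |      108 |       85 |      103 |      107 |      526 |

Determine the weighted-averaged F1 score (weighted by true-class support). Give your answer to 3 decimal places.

0.592

Per-class F1 score (2·TP/(2·TP+FP+FN)):
  class_0: TP=264, FP=67+11+111+55+88=332, FN=40+40+38+35+39=192 → 528/1052 = 0.5019
  class_1: TP=481, FP=40+8+82+55+108=293, FN=67+74+73+67+61=342 → 962/1597 = 0.6024
  class_2: TP=823, FP=40+74+85+54+85=338, FN=11+8+7+3+8=37 → 1646/2021 = 0.8144
  class_3: TP=276, FP=38+73+7+53+103=274, FN=111+82+85+112+87=477 → 552/1303 = 0.4236
  class_4: TP=351, FP=35+67+3+112+107=324, FN=55+55+54+53+47=264 → 702/1290 = 0.5442
  class_5: TP=526, FP=39+61+8+87+47=242, FN=88+108+85+103+107=491 → 1052/1785 = 0.5894
Weighted-F1 score = Σ (supportᵢ/N)·F1 scoreᵢ with N=4524: (456/4524)·0.5019 + (823/4524)·0.6024 + (860/4524)·0.8144 + (753/4524)·0.4236 + (615/4524)·0.5442 + (1017/4524)·0.5894 = 0.592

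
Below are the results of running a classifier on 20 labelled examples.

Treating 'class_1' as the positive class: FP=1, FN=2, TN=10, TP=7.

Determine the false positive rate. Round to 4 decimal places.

0.0909

FPR = FP/(FP+TN) = 1/(1+10) = 0.0909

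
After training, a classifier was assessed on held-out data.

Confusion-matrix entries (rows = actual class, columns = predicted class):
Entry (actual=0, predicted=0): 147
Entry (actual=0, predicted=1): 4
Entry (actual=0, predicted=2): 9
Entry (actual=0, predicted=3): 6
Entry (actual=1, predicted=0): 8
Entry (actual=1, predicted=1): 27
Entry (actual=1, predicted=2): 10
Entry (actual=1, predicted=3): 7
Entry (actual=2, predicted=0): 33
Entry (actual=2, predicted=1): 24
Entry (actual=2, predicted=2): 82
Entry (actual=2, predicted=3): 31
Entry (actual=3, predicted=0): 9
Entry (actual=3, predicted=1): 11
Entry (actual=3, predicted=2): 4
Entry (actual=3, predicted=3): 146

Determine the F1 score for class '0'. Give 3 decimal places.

0.810

Take TP from the diagonal, FP from the rest of the '0' prediction marginal, FN from the rest of the '0' actual marginal.
F1 score = 2·TP/(2·TP+FP+FN).
0: TP=147, FP=8+33+9=50, FN=4+9+6=19 → 294/363 = 0.8099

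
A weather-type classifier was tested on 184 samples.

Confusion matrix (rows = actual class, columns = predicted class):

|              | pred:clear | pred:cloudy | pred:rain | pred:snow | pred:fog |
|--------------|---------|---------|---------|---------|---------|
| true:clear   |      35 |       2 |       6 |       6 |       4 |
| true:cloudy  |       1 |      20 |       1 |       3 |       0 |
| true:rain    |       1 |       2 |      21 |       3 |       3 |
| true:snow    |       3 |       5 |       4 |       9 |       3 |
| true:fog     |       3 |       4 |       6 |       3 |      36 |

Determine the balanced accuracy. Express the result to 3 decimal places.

Balanced accuracy = mean of per-class recall.
  clear: recall = 35/53 = 0.6604
  cloudy: recall = 20/25 = 0.8000
  rain: recall = 21/30 = 0.7000
  snow: recall = 9/24 = 0.3750
  fog: recall = 36/52 = 0.6923
Mean = (0.6604 + 0.8000 + 0.7000 + 0.3750 + 0.6923) / 5 = 0.646

0.646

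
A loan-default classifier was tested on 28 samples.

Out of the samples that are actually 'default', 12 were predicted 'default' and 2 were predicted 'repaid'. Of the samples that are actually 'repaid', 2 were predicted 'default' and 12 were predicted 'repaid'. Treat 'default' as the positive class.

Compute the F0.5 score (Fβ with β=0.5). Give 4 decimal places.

0.8571

Fβ = (1+β²)·TP / ((1+β²)·TP + β²·FN + FP), with β²=1/4
= 1.25·12 / (1.25·12 + 0.25·2 + 2) = 0.8571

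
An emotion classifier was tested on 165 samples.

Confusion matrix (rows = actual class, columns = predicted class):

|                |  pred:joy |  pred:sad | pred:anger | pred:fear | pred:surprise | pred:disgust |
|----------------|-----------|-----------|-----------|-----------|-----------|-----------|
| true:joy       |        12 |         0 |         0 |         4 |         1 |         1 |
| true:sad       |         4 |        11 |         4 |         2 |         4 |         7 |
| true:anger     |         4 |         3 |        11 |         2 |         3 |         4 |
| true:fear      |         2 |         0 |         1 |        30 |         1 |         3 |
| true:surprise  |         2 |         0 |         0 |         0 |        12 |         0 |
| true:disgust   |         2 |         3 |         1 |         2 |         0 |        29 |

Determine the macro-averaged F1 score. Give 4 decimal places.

0.6126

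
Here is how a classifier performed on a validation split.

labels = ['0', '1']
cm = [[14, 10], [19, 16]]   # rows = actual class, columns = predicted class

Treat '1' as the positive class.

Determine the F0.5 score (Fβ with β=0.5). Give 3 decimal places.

Fβ = (1+β²)·TP / ((1+β²)·TP + β²·FN + FP), with β²=1/4
= 1.25·16 / (1.25·16 + 0.25·19 + 10) = 0.576

0.576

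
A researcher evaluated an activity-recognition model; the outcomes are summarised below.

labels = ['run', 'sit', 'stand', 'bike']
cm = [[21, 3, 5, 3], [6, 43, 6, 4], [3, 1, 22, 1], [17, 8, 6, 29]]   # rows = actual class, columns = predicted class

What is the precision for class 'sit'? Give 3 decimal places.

0.782

Treat 'sit' as positive and all other classes as negative.
precision = TP/(TP+FP).
sit: TP=43, FP=3+1+8=12 → 43/55 = 0.7818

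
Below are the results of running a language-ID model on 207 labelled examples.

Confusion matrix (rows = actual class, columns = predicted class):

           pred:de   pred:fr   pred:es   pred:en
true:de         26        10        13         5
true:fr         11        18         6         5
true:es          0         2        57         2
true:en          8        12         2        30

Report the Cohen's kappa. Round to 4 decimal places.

0.5052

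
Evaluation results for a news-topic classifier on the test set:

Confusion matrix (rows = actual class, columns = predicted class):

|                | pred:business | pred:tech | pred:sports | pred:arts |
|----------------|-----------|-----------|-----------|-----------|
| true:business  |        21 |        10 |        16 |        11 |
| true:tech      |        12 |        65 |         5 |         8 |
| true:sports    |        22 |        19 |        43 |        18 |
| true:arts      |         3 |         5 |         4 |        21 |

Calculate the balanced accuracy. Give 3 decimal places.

0.536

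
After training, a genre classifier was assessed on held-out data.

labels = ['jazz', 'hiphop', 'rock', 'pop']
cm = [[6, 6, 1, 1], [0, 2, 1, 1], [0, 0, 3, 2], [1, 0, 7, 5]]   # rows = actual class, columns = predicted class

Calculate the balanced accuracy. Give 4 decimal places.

0.4783

Balanced accuracy = mean of per-class recall.
  jazz: recall = 6/14 = 0.42857
  hiphop: recall = 2/4 = 0.50000
  rock: recall = 3/5 = 0.60000
  pop: recall = 5/13 = 0.38462
Mean = (0.42857 + 0.50000 + 0.60000 + 0.38462) / 4 = 0.4783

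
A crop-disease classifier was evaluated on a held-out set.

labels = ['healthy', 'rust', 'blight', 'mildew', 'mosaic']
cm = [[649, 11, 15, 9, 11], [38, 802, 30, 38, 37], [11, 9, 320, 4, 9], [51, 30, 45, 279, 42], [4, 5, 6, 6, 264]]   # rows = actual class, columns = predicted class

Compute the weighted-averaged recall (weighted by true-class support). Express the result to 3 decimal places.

0.849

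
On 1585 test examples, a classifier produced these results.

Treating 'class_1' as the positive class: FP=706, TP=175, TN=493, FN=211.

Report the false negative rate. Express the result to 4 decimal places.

0.5466

FNR = FN/(FN+TP) = 211/(211+175) = 0.5466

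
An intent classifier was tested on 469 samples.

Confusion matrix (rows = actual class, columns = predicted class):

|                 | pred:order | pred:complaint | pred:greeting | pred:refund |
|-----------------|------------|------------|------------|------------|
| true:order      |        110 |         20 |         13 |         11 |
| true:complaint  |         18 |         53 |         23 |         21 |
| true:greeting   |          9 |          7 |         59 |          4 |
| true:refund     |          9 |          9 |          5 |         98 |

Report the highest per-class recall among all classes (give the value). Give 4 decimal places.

Per-class recall (TP/(TP+FN)):
  order: TP=110, FN=20+13+11=44 → 110/154 = 0.71429
  complaint: TP=53, FN=18+23+21=62 → 53/115 = 0.46087
  greeting: TP=59, FN=9+7+4=20 → 59/79 = 0.74684
  refund: TP=98, FN=9+9+5=23 → 98/121 = 0.80992
Highest is class 'refund' with recall = 0.8099.

0.8099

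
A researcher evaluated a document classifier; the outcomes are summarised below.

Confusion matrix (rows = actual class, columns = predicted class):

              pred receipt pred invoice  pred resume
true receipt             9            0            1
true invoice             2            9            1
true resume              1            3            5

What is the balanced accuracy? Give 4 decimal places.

0.7352

Balanced accuracy = mean of per-class recall.
  receipt: recall = 9/10 = 0.90000
  invoice: recall = 9/12 = 0.75000
  resume: recall = 5/9 = 0.55556
Mean = (0.90000 + 0.75000 + 0.55556) / 3 = 0.7352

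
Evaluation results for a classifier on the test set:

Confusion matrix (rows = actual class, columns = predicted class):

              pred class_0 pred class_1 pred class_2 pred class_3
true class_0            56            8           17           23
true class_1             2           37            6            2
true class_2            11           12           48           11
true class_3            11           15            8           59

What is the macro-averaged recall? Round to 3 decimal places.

Per-class recall (TP/(TP+FN)):
  class_0: TP=56, FN=8+17+23=48 → 56/104 = 0.5385
  class_1: TP=37, FN=2+6+2=10 → 37/47 = 0.7872
  class_2: TP=48, FN=11+12+11=34 → 48/82 = 0.5854
  class_3: TP=59, FN=11+15+8=34 → 59/93 = 0.6344
Macro-recall = mean = (0.5385 + 0.7872 + 0.5854 + 0.6344) / 4 = 0.636

0.636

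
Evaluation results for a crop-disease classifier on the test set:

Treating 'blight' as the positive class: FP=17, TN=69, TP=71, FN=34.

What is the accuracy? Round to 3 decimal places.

Accuracy = (TP+TN)/N = (71+69)/191 = 0.733

0.733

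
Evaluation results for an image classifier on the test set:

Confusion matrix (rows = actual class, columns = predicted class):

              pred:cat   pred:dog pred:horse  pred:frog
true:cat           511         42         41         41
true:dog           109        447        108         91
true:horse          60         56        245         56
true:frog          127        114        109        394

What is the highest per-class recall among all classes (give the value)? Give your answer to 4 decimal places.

Per-class recall (TP/(TP+FN)):
  cat: TP=511, FN=42+41+41=124 → 511/635 = 0.80472
  dog: TP=447, FN=109+108+91=308 → 447/755 = 0.59205
  horse: TP=245, FN=60+56+56=172 → 245/417 = 0.58753
  frog: TP=394, FN=127+114+109=350 → 394/744 = 0.52957
Highest is class 'cat' with recall = 0.8047.

0.8047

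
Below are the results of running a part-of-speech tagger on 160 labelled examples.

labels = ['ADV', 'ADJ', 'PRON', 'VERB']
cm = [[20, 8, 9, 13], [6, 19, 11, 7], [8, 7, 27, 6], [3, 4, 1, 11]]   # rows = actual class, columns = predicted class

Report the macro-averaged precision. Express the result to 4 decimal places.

Per-class precision (TP/(TP+FP)):
  ADV: TP=20, FP=6+8+3=17 → 20/37 = 0.54054
  ADJ: TP=19, FP=8+7+4=19 → 19/38 = 0.50000
  PRON: TP=27, FP=9+11+1=21 → 27/48 = 0.56250
  VERB: TP=11, FP=13+7+6=26 → 11/37 = 0.29730
Macro-precision = mean = (0.54054 + 0.50000 + 0.56250 + 0.29730) / 4 = 0.4751

0.4751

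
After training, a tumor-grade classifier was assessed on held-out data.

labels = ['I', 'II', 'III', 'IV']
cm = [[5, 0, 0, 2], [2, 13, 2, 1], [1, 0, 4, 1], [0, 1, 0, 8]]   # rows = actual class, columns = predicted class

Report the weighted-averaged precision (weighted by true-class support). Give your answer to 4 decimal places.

Per-class precision (TP/(TP+FP)):
  I: TP=5, FP=2+1+0=3 → 5/8 = 0.62500
  II: TP=13, FP=0+0+1=1 → 13/14 = 0.92857
  III: TP=4, FP=0+2+0=2 → 4/6 = 0.66667
  IV: TP=8, FP=2+1+1=4 → 8/12 = 0.66667
Weighted-precision = Σ (supportᵢ/N)·precisionᵢ with N=40: (7/40)·0.62500 + (18/40)·0.92857 + (6/40)·0.66667 + (9/40)·0.66667 = 0.7772

0.7772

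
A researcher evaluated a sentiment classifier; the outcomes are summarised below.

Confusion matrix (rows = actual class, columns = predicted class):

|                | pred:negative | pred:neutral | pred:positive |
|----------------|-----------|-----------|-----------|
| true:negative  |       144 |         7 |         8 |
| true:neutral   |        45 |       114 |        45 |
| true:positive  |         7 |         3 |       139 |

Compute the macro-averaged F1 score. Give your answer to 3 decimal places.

0.774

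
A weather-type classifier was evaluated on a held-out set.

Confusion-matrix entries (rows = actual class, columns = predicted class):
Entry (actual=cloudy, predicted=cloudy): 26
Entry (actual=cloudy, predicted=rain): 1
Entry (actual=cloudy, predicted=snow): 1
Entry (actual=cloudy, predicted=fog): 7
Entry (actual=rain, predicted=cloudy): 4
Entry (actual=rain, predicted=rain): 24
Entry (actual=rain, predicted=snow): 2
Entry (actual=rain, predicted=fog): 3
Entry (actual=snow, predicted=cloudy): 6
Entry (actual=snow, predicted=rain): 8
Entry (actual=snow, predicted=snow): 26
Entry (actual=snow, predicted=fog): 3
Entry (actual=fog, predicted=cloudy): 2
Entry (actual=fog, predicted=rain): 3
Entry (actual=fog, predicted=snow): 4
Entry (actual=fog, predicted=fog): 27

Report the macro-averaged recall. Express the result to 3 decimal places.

Per-class recall (TP/(TP+FN)):
  cloudy: TP=26, FN=1+1+7=9 → 26/35 = 0.7429
  rain: TP=24, FN=4+2+3=9 → 24/33 = 0.7273
  snow: TP=26, FN=6+8+3=17 → 26/43 = 0.6047
  fog: TP=27, FN=2+3+4=9 → 27/36 = 0.7500
Macro-recall = mean = (0.7429 + 0.7273 + 0.6047 + 0.7500) / 4 = 0.706

0.706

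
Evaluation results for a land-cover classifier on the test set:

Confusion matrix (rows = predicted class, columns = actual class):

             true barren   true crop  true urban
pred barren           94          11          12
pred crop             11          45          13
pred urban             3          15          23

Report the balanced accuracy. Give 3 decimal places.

Balanced accuracy = mean of per-class recall.
  barren: recall = 94/108 = 0.8704
  crop: recall = 45/71 = 0.6338
  urban: recall = 23/48 = 0.4792
Mean = (0.8704 + 0.6338 + 0.4792) / 3 = 0.661

0.661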